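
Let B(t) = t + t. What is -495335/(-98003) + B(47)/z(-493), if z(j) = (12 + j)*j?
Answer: 117469486837/23239745399 ≈ 5.0547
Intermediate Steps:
B(t) = 2*t
z(j) = j*(12 + j)
-495335/(-98003) + B(47)/z(-493) = -495335/(-98003) + (2*47)/((-493*(12 - 493))) = -495335*(-1/98003) + 94/((-493*(-481))) = 495335/98003 + 94/237133 = 117469486837/23239745399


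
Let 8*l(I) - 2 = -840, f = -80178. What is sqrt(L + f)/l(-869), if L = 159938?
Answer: -16*sqrt(4985)/419 ≈ -2.6961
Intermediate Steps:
l(I) = -419/4 (l(I) = 1/4 + (1/8)*(-840) = 1/4 - 105 = -419/4)
sqrt(L + f)/l(-869) = sqrt(159938 - 80178)/(-419/4) = sqrt(79760)*(-4/419) = (4*sqrt(4985))*(-4/419) = -16*sqrt(4985)/419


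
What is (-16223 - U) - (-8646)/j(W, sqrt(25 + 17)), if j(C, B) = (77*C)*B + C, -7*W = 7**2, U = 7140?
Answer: -40724480551/1743119 - 95106*sqrt(42)/249017 ≈ -23365.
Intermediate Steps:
W = -7 (W = -1/7*7**2 = -1/7*49 = -7)
j(C, B) = C + 77*B*C (j(C, B) = 77*B*C + C = C + 77*B*C)
(-16223 - U) - (-8646)/j(W, sqrt(25 + 17)) = (-16223 - 1*7140) - (-8646)/((-7*(1 + 77*sqrt(25 + 17)))) = (-16223 - 7140) - (-8646)/((-7*(1 + 77*sqrt(42)))) = -23363 - (-8646)/(-7 - 539*sqrt(42)) = -23363 + 8646/(-7 - 539*sqrt(42))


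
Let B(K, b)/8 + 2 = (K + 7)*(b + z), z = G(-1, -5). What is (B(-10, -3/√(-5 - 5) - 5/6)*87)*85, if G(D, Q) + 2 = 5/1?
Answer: -502860 - 53244*I*√10 ≈ -5.0286e+5 - 1.6837e+5*I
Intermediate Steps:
G(D, Q) = 3 (G(D, Q) = -2 + 5/1 = -2 + 5*1 = -2 + 5 = 3)
z = 3
B(K, b) = -16 + 8*(3 + b)*(7 + K) (B(K, b) = -16 + 8*((K + 7)*(b + 3)) = -16 + 8*((7 + K)*(3 + b)) = -16 + 8*((3 + b)*(7 + K)) = -16 + 8*(3 + b)*(7 + K))
(B(-10, -3/√(-5 - 5) - 5/6)*87)*85 = ((152 + 24*(-10) + 56*(-3/√(-5 - 5) - 5/6) + 8*(-10)*(-3/√(-5 - 5) - 5/6))*87)*85 = ((152 - 240 + 56*(-3*(-I*√10/10) - 5*⅙) + 8*(-10)*(-3*(-I*√10/10) - 5*⅙))*87)*85 = ((152 - 240 + 56*(-3*(-I*√10/10) - ⅚) + 8*(-10)*(-3*(-I*√10/10) - ⅚))*87)*85 = ((152 - 240 + 56*(-(-3)*I*√10/10 - ⅚) + 8*(-10)*(-(-3)*I*√10/10 - ⅚))*87)*85 = ((152 - 240 + 56*(3*I*√10/10 - ⅚) + 8*(-10)*(3*I*√10/10 - ⅚))*87)*85 = ((152 - 240 + 56*(-⅚ + 3*I*√10/10) + 8*(-10)*(-⅚ + 3*I*√10/10))*87)*85 = ((152 - 240 + (-140/3 + 84*I*√10/5) + (200/3 - 24*I*√10))*87)*85 = ((-68 - 36*I*√10/5)*87)*85 = (-5916 - 3132*I*√10/5)*85 = -502860 - 53244*I*√10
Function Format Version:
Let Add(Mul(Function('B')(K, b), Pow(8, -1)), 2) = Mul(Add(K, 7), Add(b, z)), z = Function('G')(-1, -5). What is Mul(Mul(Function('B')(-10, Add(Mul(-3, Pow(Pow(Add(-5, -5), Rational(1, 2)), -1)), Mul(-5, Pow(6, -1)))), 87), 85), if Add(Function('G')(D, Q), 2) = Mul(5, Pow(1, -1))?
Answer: Add(-502860, Mul(-53244, I, Pow(10, Rational(1, 2)))) ≈ Add(-5.0286e+5, Mul(-1.6837e+5, I))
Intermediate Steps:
Function('G')(D, Q) = 3 (Function('G')(D, Q) = Add(-2, Mul(5, Pow(1, -1))) = Add(-2, Mul(5, 1)) = Add(-2, 5) = 3)
z = 3
Function('B')(K, b) = Add(-16, Mul(8, Add(3, b), Add(7, K))) (Function('B')(K, b) = Add(-16, Mul(8, Mul(Add(K, 7), Add(b, 3)))) = Add(-16, Mul(8, Mul(Add(7, K), Add(3, b)))) = Add(-16, Mul(8, Mul(Add(3, b), Add(7, K)))) = Add(-16, Mul(8, Add(3, b), Add(7, K))))
Mul(Mul(Function('B')(-10, Add(Mul(-3, Pow(Pow(Add(-5, -5), Rational(1, 2)), -1)), Mul(-5, Pow(6, -1)))), 87), 85) = Mul(Mul(Add(152, Mul(24, -10), Mul(56, Add(Mul(-3, Pow(Pow(Add(-5, -5), Rational(1, 2)), -1)), Mul(-5, Pow(6, -1)))), Mul(8, -10, Add(Mul(-3, Pow(Pow(Add(-5, -5), Rational(1, 2)), -1)), Mul(-5, Pow(6, -1))))), 87), 85) = Mul(Mul(Add(152, -240, Mul(56, Add(Mul(-3, Pow(Pow(-10, Rational(1, 2)), -1)), Mul(-5, Rational(1, 6)))), Mul(8, -10, Add(Mul(-3, Pow(Pow(-10, Rational(1, 2)), -1)), Mul(-5, Rational(1, 6))))), 87), 85) = Mul(Mul(Add(152, -240, Mul(56, Add(Mul(-3, Pow(Mul(I, Pow(10, Rational(1, 2))), -1)), Rational(-5, 6))), Mul(8, -10, Add(Mul(-3, Pow(Mul(I, Pow(10, Rational(1, 2))), -1)), Rational(-5, 6)))), 87), 85) = Mul(Mul(Add(152, -240, Mul(56, Add(Mul(-3, Mul(Rational(-1, 10), I, Pow(10, Rational(1, 2)))), Rational(-5, 6))), Mul(8, -10, Add(Mul(-3, Mul(Rational(-1, 10), I, Pow(10, Rational(1, 2)))), Rational(-5, 6)))), 87), 85) = Mul(Mul(Add(152, -240, Mul(56, Add(Mul(Rational(3, 10), I, Pow(10, Rational(1, 2))), Rational(-5, 6))), Mul(8, -10, Add(Mul(Rational(3, 10), I, Pow(10, Rational(1, 2))), Rational(-5, 6)))), 87), 85) = Mul(Mul(Add(152, -240, Mul(56, Add(Rational(-5, 6), Mul(Rational(3, 10), I, Pow(10, Rational(1, 2))))), Mul(8, -10, Add(Rational(-5, 6), Mul(Rational(3, 10), I, Pow(10, Rational(1, 2)))))), 87), 85) = Mul(Mul(Add(152, -240, Add(Rational(-140, 3), Mul(Rational(84, 5), I, Pow(10, Rational(1, 2)))), Add(Rational(200, 3), Mul(-24, I, Pow(10, Rational(1, 2))))), 87), 85) = Mul(Mul(Add(-68, Mul(Rational(-36, 5), I, Pow(10, Rational(1, 2)))), 87), 85) = Mul(Add(-5916, Mul(Rational(-3132, 5), I, Pow(10, Rational(1, 2)))), 85) = Add(-502860, Mul(-53244, I, Pow(10, Rational(1, 2))))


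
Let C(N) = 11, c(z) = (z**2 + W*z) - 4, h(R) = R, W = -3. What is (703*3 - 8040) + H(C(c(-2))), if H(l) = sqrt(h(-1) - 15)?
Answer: -5931 + 4*I ≈ -5931.0 + 4.0*I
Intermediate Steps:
c(z) = -4 + z**2 - 3*z (c(z) = (z**2 - 3*z) - 4 = -4 + z**2 - 3*z)
H(l) = 4*I (H(l) = sqrt(-1 - 15) = sqrt(-16) = 4*I)
(703*3 - 8040) + H(C(c(-2))) = (703*3 - 8040) + 4*I = (2109 - 8040) + 4*I = -5931 + 4*I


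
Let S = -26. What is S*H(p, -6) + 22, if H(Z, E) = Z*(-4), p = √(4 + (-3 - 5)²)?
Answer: 22 + 208*√17 ≈ 879.61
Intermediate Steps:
p = 2*√17 (p = √(4 + (-8)²) = √(4 + 64) = √68 = 2*√17 ≈ 8.2462)
H(Z, E) = -4*Z
S*H(p, -6) + 22 = -(-104)*2*√17 + 22 = -(-208)*√17 + 22 = 208*√17 + 22 = 22 + 208*√17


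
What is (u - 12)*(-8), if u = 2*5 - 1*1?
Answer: 24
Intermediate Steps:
u = 9 (u = 10 - 1 = 9)
(u - 12)*(-8) = (9 - 12)*(-8) = -3*(-8) = 24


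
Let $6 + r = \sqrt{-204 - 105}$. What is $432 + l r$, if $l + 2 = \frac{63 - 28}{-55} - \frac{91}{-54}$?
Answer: $\frac{43333}{99} - \frac{565 i \sqrt{309}}{594} \approx 437.71 - 16.72 i$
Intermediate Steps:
$l = - \frac{565}{594}$ ($l = -2 + \left(\frac{63 - 28}{-55} - \frac{91}{-54}\right) = -2 + \left(35 \left(- \frac{1}{55}\right) - - \frac{91}{54}\right) = -2 + \left(- \frac{7}{11} + \frac{91}{54}\right) = -2 + \frac{623}{594} = - \frac{565}{594} \approx -0.95118$)
$r = -6 + i \sqrt{309}$ ($r = -6 + \sqrt{-204 - 105} = -6 + \sqrt{-309} = -6 + i \sqrt{309} \approx -6.0 + 17.578 i$)
$432 + l r = 432 - \frac{565 \left(-6 + i \sqrt{309}\right)}{594} = 432 + \left(\frac{565}{99} - \frac{565 i \sqrt{309}}{594}\right) = \frac{43333}{99} - \frac{565 i \sqrt{309}}{594}$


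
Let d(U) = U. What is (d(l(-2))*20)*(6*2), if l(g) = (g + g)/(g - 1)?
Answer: 320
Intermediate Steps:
l(g) = 2*g/(-1 + g) (l(g) = (2*g)/(-1 + g) = 2*g/(-1 + g))
(d(l(-2))*20)*(6*2) = ((2*(-2)/(-1 - 2))*20)*(6*2) = ((2*(-2)/(-3))*20)*12 = ((2*(-2)*(-⅓))*20)*12 = ((4/3)*20)*12 = (80/3)*12 = 320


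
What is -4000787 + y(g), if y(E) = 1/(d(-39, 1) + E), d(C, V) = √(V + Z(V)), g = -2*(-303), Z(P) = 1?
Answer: -734612506276/183617 - √2/367234 ≈ -4.0008e+6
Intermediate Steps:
g = 606
d(C, V) = √(1 + V) (d(C, V) = √(V + 1) = √(1 + V))
y(E) = 1/(E + √2) (y(E) = 1/(√(1 + 1) + E) = 1/(√2 + E) = 1/(E + √2))
-4000787 + y(g) = -4000787 + 1/(606 + √2)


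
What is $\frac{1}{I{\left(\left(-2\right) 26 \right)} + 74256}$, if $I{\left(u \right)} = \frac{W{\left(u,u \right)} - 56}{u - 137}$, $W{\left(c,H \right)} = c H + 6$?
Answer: $\frac{189}{14031730} \approx 1.3469 \cdot 10^{-5}$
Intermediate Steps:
$W{\left(c,H \right)} = 6 + H c$ ($W{\left(c,H \right)} = H c + 6 = 6 + H c$)
$I{\left(u \right)} = \frac{-50 + u^{2}}{-137 + u}$ ($I{\left(u \right)} = \frac{\left(6 + u u\right) - 56}{u - 137} = \frac{\left(6 + u^{2}\right) - 56}{-137 + u} = \frac{-50 + u^{2}}{-137 + u}$)
$\frac{1}{I{\left(\left(-2\right) 26 \right)} + 74256} = \frac{1}{\frac{-50 + \left(\left(-2\right) 26\right)^{2}}{-137 - 52} + 74256} = \frac{1}{\frac{-50 + \left(-52\right)^{2}}{-137 - 52} + 74256} = \frac{1}{\frac{-50 + 2704}{-189} + 74256} = \frac{1}{\left(- \frac{1}{189}\right) 2654 + 74256} = \frac{1}{- \frac{2654}{189} + 74256} = \frac{1}{\frac{14031730}{189}} = \frac{189}{14031730}$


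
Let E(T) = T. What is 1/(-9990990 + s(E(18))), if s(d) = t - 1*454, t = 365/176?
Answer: -176/1758493779 ≈ -1.0009e-7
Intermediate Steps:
t = 365/176 (t = 365*(1/176) = 365/176 ≈ 2.0739)
s(d) = -79539/176 (s(d) = 365/176 - 1*454 = 365/176 - 454 = -79539/176)
1/(-9990990 + s(E(18))) = 1/(-9990990 - 79539/176) = 1/(-1758493779/176) = -176/1758493779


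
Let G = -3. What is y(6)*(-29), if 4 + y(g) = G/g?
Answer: 261/2 ≈ 130.50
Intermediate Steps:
y(g) = -4 - 3/g
y(6)*(-29) = (-4 - 3/6)*(-29) = (-4 - 3*⅙)*(-29) = (-4 - ½)*(-29) = -9/2*(-29) = 261/2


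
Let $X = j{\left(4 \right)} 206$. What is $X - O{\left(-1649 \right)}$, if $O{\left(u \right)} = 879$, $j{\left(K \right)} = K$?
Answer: $-55$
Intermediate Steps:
$X = 824$ ($X = 4 \cdot 206 = 824$)
$X - O{\left(-1649 \right)} = 824 - 879 = -55$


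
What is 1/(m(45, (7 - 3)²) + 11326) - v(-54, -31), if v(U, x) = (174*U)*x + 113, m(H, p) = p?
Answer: -3304934037/11342 ≈ -2.9139e+5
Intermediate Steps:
v(U, x) = 113 + 174*U*x (v(U, x) = 174*U*x + 113 = 113 + 174*U*x)
1/(m(45, (7 - 3)²) + 11326) - v(-54, -31) = 1/((7 - 3)² + 11326) - (113 + 174*(-54)*(-31)) = 1/(4² + 11326) - (113 + 291276) = 1/(16 + 11326) - 1*291389 = 1/11342 - 291389 = -3304934037/11342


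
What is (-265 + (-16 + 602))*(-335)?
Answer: -107535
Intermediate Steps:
(-265 + (-16 + 602))*(-335) = (-265 + 586)*(-335) = 321*(-335) = -107535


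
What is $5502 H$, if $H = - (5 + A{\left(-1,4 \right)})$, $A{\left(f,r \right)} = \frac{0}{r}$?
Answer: $-27510$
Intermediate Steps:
$A{\left(f,r \right)} = 0$
$H = -5$ ($H = - (5 + 0) = \left(-1\right) 5 = -5$)
$5502 H = 5502 \left(-5\right) = -27510$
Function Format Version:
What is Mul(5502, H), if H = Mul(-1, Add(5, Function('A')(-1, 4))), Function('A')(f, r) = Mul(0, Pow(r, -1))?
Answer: -27510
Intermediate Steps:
Function('A')(f, r) = 0
H = -5 (H = Mul(-1, Add(5, 0)) = Mul(-1, 5) = -5)
Mul(5502, H) = Mul(5502, -5) = -27510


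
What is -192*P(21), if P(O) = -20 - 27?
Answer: 9024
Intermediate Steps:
P(O) = -47
-192*P(21) = -192*(-47) = 9024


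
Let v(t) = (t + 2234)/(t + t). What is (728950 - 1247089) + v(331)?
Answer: -343005453/662 ≈ -5.1814e+5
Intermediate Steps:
v(t) = (2234 + t)/(2*t) (v(t) = (2234 + t)/((2*t)) = (2234 + t)*(1/(2*t)) = (2234 + t)/(2*t))
(728950 - 1247089) + v(331) = (728950 - 1247089) + (½)*(2234 + 331)/331 = -518139 + (½)*(1/331)*2565 = -518139 + 2565/662 = -343005453/662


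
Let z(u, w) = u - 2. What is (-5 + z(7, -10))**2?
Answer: 0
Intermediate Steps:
z(u, w) = -2 + u
(-5 + z(7, -10))**2 = (-5 + (-2 + 7))**2 = (-5 + 5)**2 = 0**2 = 0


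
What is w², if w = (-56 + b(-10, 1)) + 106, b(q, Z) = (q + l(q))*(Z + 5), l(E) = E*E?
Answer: 348100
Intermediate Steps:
l(E) = E²
b(q, Z) = (5 + Z)*(q + q²) (b(q, Z) = (q + q²)*(Z + 5) = (q + q²)*(5 + Z) = (5 + Z)*(q + q²))
w = 590 (w = (-56 - 10*(5 + 1 + 5*(-10) + 1*(-10))) + 106 = (-56 - 10*(5 + 1 - 50 - 10)) + 106 = (-56 - 10*(-54)) + 106 = (-56 + 540) + 106 = 484 + 106 = 590)
w² = 590² = 348100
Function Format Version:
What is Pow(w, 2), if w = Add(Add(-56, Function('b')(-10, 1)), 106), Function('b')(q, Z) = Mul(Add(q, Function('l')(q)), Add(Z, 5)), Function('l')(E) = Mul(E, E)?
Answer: 348100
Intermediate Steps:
Function('l')(E) = Pow(E, 2)
Function('b')(q, Z) = Mul(Add(5, Z), Add(q, Pow(q, 2))) (Function('b')(q, Z) = Mul(Add(q, Pow(q, 2)), Add(Z, 5)) = Mul(Add(q, Pow(q, 2)), Add(5, Z)) = Mul(Add(5, Z), Add(q, Pow(q, 2))))
w = 590 (w = Add(Add(-56, Mul(-10, Add(5, 1, Mul(5, -10), Mul(1, -10)))), 106) = Add(Add(-56, Mul(-10, Add(5, 1, -50, -10))), 106) = Add(Add(-56, Mul(-10, -54)), 106) = Add(Add(-56, 540), 106) = Add(484, 106) = 590)
Pow(w, 2) = Pow(590, 2) = 348100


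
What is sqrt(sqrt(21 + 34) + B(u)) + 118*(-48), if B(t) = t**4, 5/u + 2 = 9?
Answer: -5664 + sqrt(625 + 2401*sqrt(55))/49 ≈ -5661.2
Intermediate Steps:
u = 5/7 (u = 5/(-2 + 9) = 5/7 ≈ 0.71429)
sqrt(sqrt(21 + 34) + B(u)) + 118*(-48) = sqrt(sqrt(21 + 34) + (5/7)**4) + 118*(-48) = sqrt(sqrt(55) + 625/2401) - 5664 = sqrt(625/2401 + sqrt(55)) - 5664 = -5664 + sqrt(625/2401 + sqrt(55))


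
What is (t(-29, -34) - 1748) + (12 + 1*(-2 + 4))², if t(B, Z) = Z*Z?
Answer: -396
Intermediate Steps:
t(B, Z) = Z²
(t(-29, -34) - 1748) + (12 + 1*(-2 + 4))² = ((-34)² - 1748) + (12 + 1*(-2 + 4))² = (1156 - 1748) + (12 + 1*2)² = -592 + (12 + 2)² = -592 + 14² = -592 + 196 = -396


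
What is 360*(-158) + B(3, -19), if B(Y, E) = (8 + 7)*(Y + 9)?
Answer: -56700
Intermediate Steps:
B(Y, E) = 135 + 15*Y (B(Y, E) = 15*(9 + Y) = 135 + 15*Y)
360*(-158) + B(3, -19) = 360*(-158) + (135 + 15*3) = -56880 + (135 + 45) = -56880 + 180 = -56700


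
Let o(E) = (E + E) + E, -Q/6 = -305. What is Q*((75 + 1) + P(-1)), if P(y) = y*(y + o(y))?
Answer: 146400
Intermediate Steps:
Q = 1830 (Q = -6*(-305) = 1830)
o(E) = 3*E (o(E) = 2*E + E = 3*E)
P(y) = 4*y² (P(y) = y*(y + 3*y) = y*(4*y) = 4*y²)
Q*((75 + 1) + P(-1)) = 1830*((75 + 1) + 4*(-1)²) = 1830*(76 + 4*1) = 1830*(76 + 4) = 1830*80 = 146400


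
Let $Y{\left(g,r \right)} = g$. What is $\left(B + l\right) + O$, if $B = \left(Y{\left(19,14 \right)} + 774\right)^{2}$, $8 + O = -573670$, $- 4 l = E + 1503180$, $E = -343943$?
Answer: $- \frac{938553}{4} \approx -2.3464 \cdot 10^{5}$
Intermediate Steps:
$l = - \frac{1159237}{4}$ ($l = - \frac{-343943 + 1503180}{4} = \left(- \frac{1}{4}\right) 1159237 = - \frac{1159237}{4} \approx -2.8981 \cdot 10^{5}$)
$O = -573678$ ($O = -8 - 573670 = -573678$)
$B = 628849$ ($B = \left(19 + 774\right)^{2} = 793^{2} = 628849$)
$\left(B + l\right) + O = \left(628849 - \frac{1159237}{4}\right) - 573678 = \frac{1356159}{4} - 573678 = - \frac{938553}{4}$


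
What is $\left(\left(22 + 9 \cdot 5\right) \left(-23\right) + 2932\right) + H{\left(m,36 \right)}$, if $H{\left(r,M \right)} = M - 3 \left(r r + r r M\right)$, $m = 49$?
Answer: $-265084$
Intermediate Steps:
$H{\left(r,M \right)} = M - 3 r^{2} - 3 M r^{2}$ ($H{\left(r,M \right)} = M - 3 \left(r^{2} + r^{2} M\right) = M - 3 \left(r^{2} + M r^{2}\right) = M - \left(3 r^{2} + 3 M r^{2}\right) = M - 3 r^{2} - 3 M r^{2}$)
$\left(\left(22 + 9 \cdot 5\right) \left(-23\right) + 2932\right) + H{\left(m,36 \right)} = \left(\left(22 + 9 \cdot 5\right) \left(-23\right) + 2932\right) - \left(-36 + 266511\right) = \left(\left(22 + 45\right) \left(-23\right) + 2932\right) - \left(7167 + 259308\right) = \left(67 \left(-23\right) + 2932\right) - 266475 = \left(-1541 + 2932\right) - 266475 = 1391 - 266475 = -265084$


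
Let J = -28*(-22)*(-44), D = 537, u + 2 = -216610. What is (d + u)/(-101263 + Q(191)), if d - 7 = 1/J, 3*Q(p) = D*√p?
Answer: 594501090706223/277763833961152 + 1050884283859*√191/277763833961152 ≈ 2.1926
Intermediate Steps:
u = -216612 (u = -2 - 216610 = -216612)
J = -27104 (J = 616*(-44) = -27104)
Q(p) = 179*√p (Q(p) = (537*√p)/3 = 179*√p)
d = 189727/27104 (d = 7 + 1/(-27104) = 7 - 1/27104 = 189727/27104 ≈ 7.0000)
(d + u)/(-101263 + Q(191)) = (189727/27104 - 216612)/(-101263 + 179*√191) = -5870861921/(27104*(-101263 + 179*√191))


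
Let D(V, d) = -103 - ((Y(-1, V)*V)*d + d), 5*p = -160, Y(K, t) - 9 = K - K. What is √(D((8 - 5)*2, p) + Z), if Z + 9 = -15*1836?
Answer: 2*I*√6473 ≈ 160.91*I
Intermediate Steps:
Y(K, t) = 9 (Y(K, t) = 9 + (K - K) = 9 + 0 = 9)
Z = -27549 (Z = -9 - 15*1836 = -9 - 27540 = -27549)
p = -32 (p = (⅕)*(-160) = -32)
D(V, d) = -103 - d - 9*V*d (D(V, d) = -103 - ((9*V)*d + d) = -103 - (9*V*d + d) = -103 - (d + 9*V*d) = -103 + (-d - 9*V*d) = -103 - d - 9*V*d)
√(D((8 - 5)*2, p) + Z) = √((-103 - 1*(-32) - 9*(8 - 5)*2*(-32)) - 27549) = √((-103 + 32 - 9*3*2*(-32)) - 27549) = √((-103 + 32 - 9*6*(-32)) - 27549) = √((-103 + 32 + 1728) - 27549) = √(1657 - 27549) = √(-25892) = 2*I*√6473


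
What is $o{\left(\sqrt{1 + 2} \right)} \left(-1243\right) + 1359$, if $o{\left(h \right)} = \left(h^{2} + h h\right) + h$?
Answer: $-6099 - 1243 \sqrt{3} \approx -8251.9$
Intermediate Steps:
$o{\left(h \right)} = h + 2 h^{2}$ ($o{\left(h \right)} = \left(h^{2} + h^{2}\right) + h = 2 h^{2} + h = h + 2 h^{2}$)
$o{\left(\sqrt{1 + 2} \right)} \left(-1243\right) + 1359 = \sqrt{1 + 2} \left(1 + 2 \sqrt{1 + 2}\right) \left(-1243\right) + 1359 = \sqrt{3} \left(1 + 2 \sqrt{3}\right) \left(-1243\right) + 1359 = - 1243 \sqrt{3} \left(1 + 2 \sqrt{3}\right) + 1359 = 1359 - 1243 \sqrt{3} \left(1 + 2 \sqrt{3}\right)$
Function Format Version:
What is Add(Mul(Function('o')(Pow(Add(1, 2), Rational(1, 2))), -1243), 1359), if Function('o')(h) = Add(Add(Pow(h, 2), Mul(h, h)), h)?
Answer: Add(-6099, Mul(-1243, Pow(3, Rational(1, 2)))) ≈ -8251.9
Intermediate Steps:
Function('o')(h) = Add(h, Mul(2, Pow(h, 2))) (Function('o')(h) = Add(Add(Pow(h, 2), Pow(h, 2)), h) = Add(Mul(2, Pow(h, 2)), h) = Add(h, Mul(2, Pow(h, 2))))
Add(Mul(Function('o')(Pow(Add(1, 2), Rational(1, 2))), -1243), 1359) = Add(Mul(Mul(Pow(Add(1, 2), Rational(1, 2)), Add(1, Mul(2, Pow(Add(1, 2), Rational(1, 2))))), -1243), 1359) = Add(Mul(Mul(Pow(3, Rational(1, 2)), Add(1, Mul(2, Pow(3, Rational(1, 2))))), -1243), 1359) = Add(Mul(-1243, Pow(3, Rational(1, 2)), Add(1, Mul(2, Pow(3, Rational(1, 2))))), 1359) = Add(1359, Mul(-1243, Pow(3, Rational(1, 2)), Add(1, Mul(2, Pow(3, Rational(1, 2))))))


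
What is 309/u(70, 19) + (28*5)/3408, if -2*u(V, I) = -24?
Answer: 10987/426 ≈ 25.791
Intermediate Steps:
u(V, I) = 12 (u(V, I) = -1/2*(-24) = 12)
309/u(70, 19) + (28*5)/3408 = 309/12 + (28*5)/3408 = 309*(1/12) + 140*(1/3408) = 103/4 + 35/852 = 10987/426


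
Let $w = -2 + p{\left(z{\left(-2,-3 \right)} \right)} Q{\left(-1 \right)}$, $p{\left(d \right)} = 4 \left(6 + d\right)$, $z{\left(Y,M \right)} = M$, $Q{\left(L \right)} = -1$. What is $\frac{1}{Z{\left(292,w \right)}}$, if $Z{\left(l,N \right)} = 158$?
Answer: $\frac{1}{158} \approx 0.0063291$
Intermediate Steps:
$p{\left(d \right)} = 24 + 4 d$
$w = -14$ ($w = -2 + \left(24 + 4 \left(-3\right)\right) \left(-1\right) = -2 + \left(24 - 12\right) \left(-1\right) = -2 + 12 \left(-1\right) = -2 - 12 = -14$)
$\frac{1}{Z{\left(292,w \right)}} = \frac{1}{158}$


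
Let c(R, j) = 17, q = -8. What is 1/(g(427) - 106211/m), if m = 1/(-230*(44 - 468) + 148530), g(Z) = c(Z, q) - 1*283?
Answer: -1/26133216816 ≈ -3.8266e-11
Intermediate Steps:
g(Z) = -266 (g(Z) = 17 - 1*283 = 17 - 283 = -266)
m = 1/246050 (m = 1/(-230*(-424) + 148530) = 1/(97520 + 148530) = 1/246050 ≈ 4.0642e-6)
1/(g(427) - 106211/m) = 1/(-266 - 106211/1/246050) = 1/(-266 - 106211*246050) = 1/(-266 - 26133216550) = 1/(-26133216816) = -1/26133216816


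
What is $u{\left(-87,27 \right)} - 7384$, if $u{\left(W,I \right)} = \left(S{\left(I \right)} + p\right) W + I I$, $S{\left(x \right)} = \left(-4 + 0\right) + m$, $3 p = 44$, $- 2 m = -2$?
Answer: $-7670$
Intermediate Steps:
$m = 1$ ($m = \left(- \frac{1}{2}\right) \left(-2\right) = 1$)
$p = \frac{44}{3}$ ($p = \frac{1}{3} \cdot 44 = \frac{44}{3} \approx 14.667$)
$S{\left(x \right)} = -3$ ($S{\left(x \right)} = \left(-4 + 0\right) + 1 = -4 + 1 = -3$)
$u{\left(W,I \right)} = I^{2} + \frac{35 W}{3}$ ($u{\left(W,I \right)} = \left(-3 + \frac{44}{3}\right) W + I I = \frac{35 W}{3} + I^{2} = I^{2} + \frac{35 W}{3}$)
$u{\left(-87,27 \right)} - 7384 = \left(27^{2} + \frac{35}{3} \left(-87\right)\right) - 7384 = \left(729 - 1015\right) - 7384 = -286 - 7384 = -7670$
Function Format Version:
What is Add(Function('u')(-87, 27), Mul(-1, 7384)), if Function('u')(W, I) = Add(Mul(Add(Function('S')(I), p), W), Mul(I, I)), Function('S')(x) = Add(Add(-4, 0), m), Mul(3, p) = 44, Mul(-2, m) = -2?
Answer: -7670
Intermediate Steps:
m = 1 (m = Mul(Rational(-1, 2), -2) = 1)
p = Rational(44, 3) (p = Mul(Rational(1, 3), 44) = Rational(44, 3) ≈ 14.667)
Function('S')(x) = -3 (Function('S')(x) = Add(Add(-4, 0), 1) = Add(-4, 1) = -3)
Function('u')(W, I) = Add(Pow(I, 2), Mul(Rational(35, 3), W)) (Function('u')(W, I) = Add(Mul(Add(-3, Rational(44, 3)), W), Mul(I, I)) = Add(Mul(Rational(35, 3), W), Pow(I, 2)) = Add(Pow(I, 2), Mul(Rational(35, 3), W)))
Add(Function('u')(-87, 27), Mul(-1, 7384)) = Add(Add(Pow(27, 2), Mul(Rational(35, 3), -87)), Mul(-1, 7384)) = Add(Add(729, -1015), -7384) = Add(-286, -7384) = -7670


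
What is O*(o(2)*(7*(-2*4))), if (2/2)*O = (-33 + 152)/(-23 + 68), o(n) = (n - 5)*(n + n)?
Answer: 26656/15 ≈ 1777.1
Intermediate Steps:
o(n) = 2*n*(-5 + n) (o(n) = (-5 + n)*(2*n) = 2*n*(-5 + n))
O = 119/45 (O = (-33 + 152)/(-23 + 68) = 119/45 ≈ 2.6444)
O*(o(2)*(7*(-2*4))) = 119*((2*2*(-5 + 2))*(7*(-2*4)))/45 = 119*((2*2*(-3))*(7*(-8)))/45 = 119*(-12*(-56))/45 = (119/45)*672 = 26656/15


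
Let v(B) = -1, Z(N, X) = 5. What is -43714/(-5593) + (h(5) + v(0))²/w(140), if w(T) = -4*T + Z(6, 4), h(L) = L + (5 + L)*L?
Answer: 2650694/1034705 ≈ 2.5618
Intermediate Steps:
h(L) = L + L*(5 + L)
w(T) = 5 - 4*T (w(T) = -4*T + 5 = 5 - 4*T)
-43714/(-5593) + (h(5) + v(0))²/w(140) = -43714/(-5593) + (5*(6 + 5) - 1)²/(5 - 4*140) = -43714*(-1/5593) + (5*11 - 1)²/(5 - 560) = 43714/5593 + (55 - 1)²/(-555) = 43714/5593 + 54²*(-1/555) = 43714/5593 + 2916*(-1/555) = 43714/5593 - 972/185 = 2650694/1034705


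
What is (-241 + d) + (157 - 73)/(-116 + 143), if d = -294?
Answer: -4787/9 ≈ -531.89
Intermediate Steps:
(-241 + d) + (157 - 73)/(-116 + 143) = (-241 - 294) + (157 - 73)/(-116 + 143) = -535 + 84/27 = -535 + 84*(1/27) = -535 + 28/9 = -4787/9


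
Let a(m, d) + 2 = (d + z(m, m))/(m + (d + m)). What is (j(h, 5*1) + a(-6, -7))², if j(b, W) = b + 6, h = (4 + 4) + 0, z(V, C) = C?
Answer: 58081/361 ≈ 160.89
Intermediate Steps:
a(m, d) = -2 + (d + m)/(d + 2*m) (a(m, d) = -2 + (d + m)/(m + (d + m)) = -2 + (d + m)/(d + 2*m))
h = 8 (h = 8 + 0 = 8)
j(b, W) = 6 + b
(j(h, 5*1) + a(-6, -7))² = ((6 + 8) + (-1*(-7) - 3*(-6))/(-7 + 2*(-6)))² = (14 + (7 + 18)/(-7 - 12))² = (14 + 25/(-19))² = (14 - 1/19*25)² = (14 - 25/19)² = (241/19)² = 58081/361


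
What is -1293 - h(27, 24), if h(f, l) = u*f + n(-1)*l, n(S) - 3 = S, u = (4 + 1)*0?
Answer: -1341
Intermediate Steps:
u = 0 (u = 5*0 = 0)
n(S) = 3 + S
h(f, l) = 2*l (h(f, l) = 0*f + (3 - 1)*l = 0 + 2*l = 2*l)
-1293 - h(27, 24) = -1293 - 2*24 = -1293 - 1*48 = -1293 - 48 = -1341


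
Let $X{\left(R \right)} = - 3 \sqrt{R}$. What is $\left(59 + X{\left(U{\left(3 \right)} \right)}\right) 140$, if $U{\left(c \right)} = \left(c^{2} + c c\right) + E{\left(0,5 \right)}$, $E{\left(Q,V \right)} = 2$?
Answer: $8260 - 840 \sqrt{5} \approx 6381.7$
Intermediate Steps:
$U{\left(c \right)} = 2 + 2 c^{2}$ ($U{\left(c \right)} = \left(c^{2} + c c\right) + 2 = \left(c^{2} + c^{2}\right) + 2 = 2 c^{2} + 2 = 2 + 2 c^{2}$)
$\left(59 + X{\left(U{\left(3 \right)} \right)}\right) 140 = \left(59 - 3 \sqrt{2 + 2 \cdot 3^{2}}\right) 140 = \left(59 - 3 \sqrt{2 + 2 \cdot 9}\right) 140 = \left(59 - 3 \sqrt{2 + 18}\right) 140 = \left(59 - 3 \sqrt{20}\right) 140 = \left(59 - 3 \cdot 2 \sqrt{5}\right) 140 = \left(59 - 6 \sqrt{5}\right) 140 = 8260 - 840 \sqrt{5}$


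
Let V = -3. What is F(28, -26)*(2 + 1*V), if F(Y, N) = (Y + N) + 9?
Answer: -11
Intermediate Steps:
F(Y, N) = 9 + N + Y (F(Y, N) = (N + Y) + 9 = 9 + N + Y)
F(28, -26)*(2 + 1*V) = (9 - 26 + 28)*(2 + 1*(-3)) = 11*(2 - 3) = 11*(-1) = -11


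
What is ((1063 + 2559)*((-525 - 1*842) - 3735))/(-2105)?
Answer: 18479444/2105 ≈ 8778.8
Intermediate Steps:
((1063 + 2559)*((-525 - 1*842) - 3735))/(-2105) = (3622*((-525 - 842) - 3735))*(-1/2105) = (3622*(-1367 - 3735))*(-1/2105) = (3622*(-5102))*(-1/2105) = -18479444*(-1/2105) = 18479444/2105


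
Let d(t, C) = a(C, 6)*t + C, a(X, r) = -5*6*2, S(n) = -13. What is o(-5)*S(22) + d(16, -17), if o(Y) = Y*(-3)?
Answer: -1172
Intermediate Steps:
a(X, r) = -60 (a(X, r) = -30*2 = -60)
o(Y) = -3*Y
d(t, C) = C - 60*t (d(t, C) = -60*t + C = C - 60*t)
o(-5)*S(22) + d(16, -17) = -3*(-5)*(-13) + (-17 - 60*16) = 15*(-13) + (-17 - 960) = -195 - 977 = -1172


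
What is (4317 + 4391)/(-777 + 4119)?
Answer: 4354/1671 ≈ 2.6056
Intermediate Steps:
(4317 + 4391)/(-777 + 4119) = 8708/3342 = 8708*(1/3342) = 4354/1671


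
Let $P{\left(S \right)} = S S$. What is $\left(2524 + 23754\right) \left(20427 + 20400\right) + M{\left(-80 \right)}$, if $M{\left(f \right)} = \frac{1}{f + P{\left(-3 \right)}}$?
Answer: $\frac{76172485325}{71} \approx 1.0729 \cdot 10^{9}$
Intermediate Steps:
$P{\left(S \right)} = S^{2}$
$M{\left(f \right)} = \frac{1}{9 + f}$ ($M{\left(f \right)} = \frac{1}{f + \left(-3\right)^{2}} = \frac{1}{f + 9} = \frac{1}{9 + f}$)
$\left(2524 + 23754\right) \left(20427 + 20400\right) + M{\left(-80 \right)} = \left(2524 + 23754\right) \left(20427 + 20400\right) + \frac{1}{9 - 80} = 26278 \cdot 40827 + \frac{1}{-71} = 1072851906 - \frac{1}{71} = \frac{76172485325}{71}$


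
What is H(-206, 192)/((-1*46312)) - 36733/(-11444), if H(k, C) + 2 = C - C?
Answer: 106325099/33124658 ≈ 3.2098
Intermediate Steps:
H(k, C) = -2 (H(k, C) = -2 + (C - C) = -2 + 0 = -2)
H(-206, 192)/((-1*46312)) - 36733/(-11444) = -2/((-1*46312)) - 36733/(-11444) = -2/(-46312) - 36733*(-1/11444) = -2*(-1/46312) + 36733/11444 = 1/23156 + 36733/11444 = 106325099/33124658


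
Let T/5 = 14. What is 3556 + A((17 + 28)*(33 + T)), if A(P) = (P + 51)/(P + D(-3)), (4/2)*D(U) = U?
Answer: 10987608/3089 ≈ 3557.0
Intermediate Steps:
T = 70 (T = 5*14 = 70)
D(U) = U/2
A(P) = (51 + P)/(-3/2 + P) (A(P) = (P + 51)/(P + (1/2)*(-3)) = (51 + P)/(P - 3/2) = (51 + P)/(-3/2 + P))
3556 + A((17 + 28)*(33 + T)) = 3556 + 2*(51 + (17 + 28)*(33 + 70))/(-3 + 2*((17 + 28)*(33 + 70))) = 3556 + 2*(51 + 45*103)/(-3 + 2*(45*103)) = 3556 + 2*(51 + 4635)/(-3 + 2*4635) = 3556 + 2*4686/(-3 + 9270) = 3556 + 2*4686/9267 = 3556 + 2*(1/9267)*4686 = 3556 + 3124/3089 = 10987608/3089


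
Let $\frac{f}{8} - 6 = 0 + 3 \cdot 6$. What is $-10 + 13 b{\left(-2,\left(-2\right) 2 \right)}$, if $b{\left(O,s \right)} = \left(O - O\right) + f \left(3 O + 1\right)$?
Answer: $-12490$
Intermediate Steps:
$f = 192$ ($f = 48 + 8 \left(0 + 3 \cdot 6\right) = 48 + 8 \left(0 + 18\right) = 48 + 8 \cdot 18 = 48 + 144 = 192$)
$b{\left(O,s \right)} = 192 + 576 O$ ($b{\left(O,s \right)} = \left(O - O\right) + 192 \left(3 O + 1\right) = 0 + 192 \left(1 + 3 O\right) = 0 + \left(192 + 576 O\right) = 192 + 576 O$)
$-10 + 13 b{\left(-2,\left(-2\right) 2 \right)} = -10 + 13 \left(192 + 576 \left(-2\right)\right) = -10 + 13 \left(192 - 1152\right) = -10 + 13 \left(-960\right) = -10 - 12480 = -12490$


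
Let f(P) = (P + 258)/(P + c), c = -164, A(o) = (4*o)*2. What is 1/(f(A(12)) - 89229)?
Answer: -34/3033963 ≈ -1.1206e-5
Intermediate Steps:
A(o) = 8*o
f(P) = (258 + P)/(-164 + P) (f(P) = (P + 258)/(P - 164) = (258 + P)/(-164 + P))
1/(f(A(12)) - 89229) = 1/((258 + 8*12)/(-164 + 8*12) - 89229) = 1/((258 + 96)/(-164 + 96) - 89229) = 1/(354/(-68) - 89229) = 1/(-1/68*354 - 89229) = 1/(-177/34 - 89229) = 1/(-3033963/34) = -34/3033963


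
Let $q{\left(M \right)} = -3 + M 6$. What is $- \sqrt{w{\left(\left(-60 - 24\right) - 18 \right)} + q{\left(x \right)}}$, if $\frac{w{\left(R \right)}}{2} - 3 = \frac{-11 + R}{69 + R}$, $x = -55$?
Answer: $- \frac{i \sqrt{348645}}{33} \approx - 17.893 i$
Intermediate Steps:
$q{\left(M \right)} = -3 + 6 M$
$w{\left(R \right)} = 6 + \frac{2 \left(-11 + R\right)}{69 + R}$ ($w{\left(R \right)} = 6 + 2 \frac{-11 + R}{69 + R} = 6 + \frac{2 \left(-11 + R\right)}{69 + R}$)
$- \sqrt{w{\left(\left(-60 - 24\right) - 18 \right)} + q{\left(x \right)}} = - \sqrt{\frac{8 \left(49 - 102\right)}{69 - 102} + \left(-3 + 6 \left(-55\right)\right)} = - \sqrt{\frac{8 \left(49 - 102\right)}{69 - 102} - 333} = - \sqrt{8 \frac{1}{-33} \left(-53\right) - 333} = - \sqrt{8 \left(- \frac{1}{33}\right) \left(-53\right) - 333} = - \sqrt{\frac{424}{33} - 333} = - \sqrt{- \frac{10565}{33}} = - \frac{i \sqrt{348645}}{33}$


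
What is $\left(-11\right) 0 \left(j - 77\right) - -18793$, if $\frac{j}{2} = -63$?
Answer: $18793$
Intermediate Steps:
$j = -126$ ($j = 2 \left(-63\right) = -126$)
$\left(-11\right) 0 \left(j - 77\right) - -18793 = \left(-11\right) 0 \left(-126 - 77\right) - -18793 = 0 \left(-203\right) + 18793 = 0 + 18793 = 18793$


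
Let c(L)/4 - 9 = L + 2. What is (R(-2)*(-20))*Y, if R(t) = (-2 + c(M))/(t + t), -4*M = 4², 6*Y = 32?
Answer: 2080/3 ≈ 693.33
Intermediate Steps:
Y = 16/3 (Y = (⅙)*32 = 16/3 ≈ 5.3333)
M = -4 (M = -¼*4² = -¼*16 = -4)
c(L) = 44 + 4*L (c(L) = 36 + 4*(L + 2) = 36 + 4*(2 + L) = 36 + (8 + 4*L) = 44 + 4*L)
R(t) = 13/t (R(t) = (-2 + (44 + 4*(-4)))/(t + t) = (-2 + (44 - 16))/((2*t)) = (-2 + 28)*(1/(2*t)) = 26*(1/(2*t)) = 13/t)
(R(-2)*(-20))*Y = ((13/(-2))*(-20))*(16/3) = ((13*(-½))*(-20))*(16/3) = -13/2*(-20)*(16/3) = 130*(16/3) = 2080/3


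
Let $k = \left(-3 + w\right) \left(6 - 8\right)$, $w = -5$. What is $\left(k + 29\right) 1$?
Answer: $45$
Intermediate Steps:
$k = 16$ ($k = \left(-3 - 5\right) \left(6 - 8\right) = \left(-8\right) \left(-2\right) = 16$)
$\left(k + 29\right) 1 = \left(16 + 29\right) 1 = 45 \cdot 1 = 45$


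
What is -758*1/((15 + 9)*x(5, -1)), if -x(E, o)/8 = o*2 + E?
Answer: 379/288 ≈ 1.3160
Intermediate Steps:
x(E, o) = -16*o - 8*E (x(E, o) = -8*(o*2 + E) = -8*(2*o + E) = -8*(E + 2*o) = -16*o - 8*E)
-758*1/((15 + 9)*x(5, -1)) = -758*1/((15 + 9)*(-16*(-1) - 8*5)) = -758*1/(24*(16 - 40)) = -758/((-24*24)) = -758/(-576) = -758*(-1/576) = 379/288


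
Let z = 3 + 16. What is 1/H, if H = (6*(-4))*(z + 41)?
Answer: -1/1440 ≈ -0.00069444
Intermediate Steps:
z = 19
H = -1440 (H = (6*(-4))*(19 + 41) = -24*60 = -1440)
1/H = 1/(-1440) = -1/1440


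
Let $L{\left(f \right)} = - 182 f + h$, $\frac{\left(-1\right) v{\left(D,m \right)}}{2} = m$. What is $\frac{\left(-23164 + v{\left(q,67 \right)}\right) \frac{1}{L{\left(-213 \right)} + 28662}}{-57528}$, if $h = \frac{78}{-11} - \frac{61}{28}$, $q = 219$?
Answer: $\frac{298991}{49773630693} \approx 6.007 \cdot 10^{-6}$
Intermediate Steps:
$v{\left(D,m \right)} = - 2 m$
$h = - \frac{2855}{308}$ ($h = 78 \left(- \frac{1}{11}\right) - \frac{61}{28} = - \frac{78}{11} - \frac{61}{28} = - \frac{2855}{308} \approx -9.2695$)
$L{\left(f \right)} = - \frac{2855}{308} - 182 f$ ($L{\left(f \right)} = - 182 f - \frac{2855}{308} = - \frac{2855}{308} - 182 f$)
$\frac{\left(-23164 + v{\left(q,67 \right)}\right) \frac{1}{L{\left(-213 \right)} + 28662}}{-57528} = \frac{\left(-23164 - 134\right) \frac{1}{\left(- \frac{2855}{308} - -38766\right) + 28662}}{-57528} = \frac{-23164 - 134}{\left(- \frac{2855}{308} + 38766\right) + 28662} \left(- \frac{1}{57528}\right) = - \frac{23298}{\frac{11937073}{308} + 28662} \left(- \frac{1}{57528}\right) = - \frac{23298}{\frac{20764969}{308}} \left(- \frac{1}{57528}\right) = \left(-23298\right) \frac{308}{20764969} \left(- \frac{1}{57528}\right) = \left(- \frac{7175784}{20764969}\right) \left(- \frac{1}{57528}\right) = \frac{298991}{49773630693}$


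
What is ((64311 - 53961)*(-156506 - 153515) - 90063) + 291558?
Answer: -3208515855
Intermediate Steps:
((64311 - 53961)*(-156506 - 153515) - 90063) + 291558 = (10350*(-310021) - 90063) + 291558 = (-3208717350 - 90063) + 291558 = -3208807413 + 291558 = -3208515855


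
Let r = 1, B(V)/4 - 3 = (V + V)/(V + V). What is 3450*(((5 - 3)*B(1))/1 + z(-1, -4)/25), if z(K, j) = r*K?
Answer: 110262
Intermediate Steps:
B(V) = 16 (B(V) = 12 + 4*((V + V)/(V + V)) = 12 + 4*((2*V)/((2*V))) = 12 + 4*((2*V)*(1/(2*V))) = 12 + 4*1 = 12 + 4 = 16)
z(K, j) = K (z(K, j) = 1*K = K)
3450*(((5 - 3)*B(1))/1 + z(-1, -4)/25) = 3450*(((5 - 3)*16)/1 - 1/25) = 3450*((2*16)*1 - 1*1/25) = 3450*(32*1 - 1/25) = 3450*(32 - 1/25) = 3450*(799/25) = 110262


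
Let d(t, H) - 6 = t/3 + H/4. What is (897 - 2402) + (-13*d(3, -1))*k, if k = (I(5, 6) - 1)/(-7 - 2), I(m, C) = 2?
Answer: -5981/4 ≈ -1495.3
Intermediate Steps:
k = -⅑ (k = (2 - 1)/(-7 - 2) = 1/(-9) = 1*(-⅑) = -⅑ ≈ -0.11111)
d(t, H) = 6 + t/3 + H/4 (d(t, H) = 6 + (t/3 + H/4) = 6 + t/3 + H/4)
(897 - 2402) + (-13*d(3, -1))*k = (897 - 2402) - 13*(6 + (⅓)*3 + (¼)*(-1))*(-⅑) = -1505 - 13*(6 + 1 - ¼)*(-⅑) = -1505 - 13*27/4*(-⅑) = -1505 - 351/4*(-⅑) = -1505 + 39/4 = -5981/4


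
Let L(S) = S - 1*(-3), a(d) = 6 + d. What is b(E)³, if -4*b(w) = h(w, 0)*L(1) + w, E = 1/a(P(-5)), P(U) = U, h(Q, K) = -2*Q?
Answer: 343/64 ≈ 5.3594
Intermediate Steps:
E = 1 (E = 1/(6 - 5) = 1/1 = 1)
L(S) = 3 + S (L(S) = S + 3 = 3 + S)
b(w) = 7*w/4 (b(w) = -((-2*w)*(3 + 1) + w)/4 = -(-2*w*4 + w)/4 = -(-8*w + w)/4 = -(-7)*w/4 = 7*w/4)
b(E)³ = ((7/4)*1)³ = (7/4)³ = 343/64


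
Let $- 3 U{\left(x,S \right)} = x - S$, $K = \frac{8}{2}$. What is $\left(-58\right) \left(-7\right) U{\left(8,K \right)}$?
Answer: $- \frac{1624}{3} \approx -541.33$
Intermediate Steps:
$K = 4$ ($K = 8 \cdot \frac{1}{2} = 4$)
$U{\left(x,S \right)} = - \frac{x}{3} + \frac{S}{3}$ ($U{\left(x,S \right)} = - \frac{x - S}{3} = - \frac{x}{3} + \frac{S}{3}$)
$\left(-58\right) \left(-7\right) U{\left(8,K \right)} = \left(-58\right) \left(-7\right) \left(\left(- \frac{1}{3}\right) 8 + \frac{1}{3} \cdot 4\right) = 406 \left(- \frac{8}{3} + \frac{4}{3}\right) = 406 \left(- \frac{4}{3}\right) = - \frac{1624}{3}$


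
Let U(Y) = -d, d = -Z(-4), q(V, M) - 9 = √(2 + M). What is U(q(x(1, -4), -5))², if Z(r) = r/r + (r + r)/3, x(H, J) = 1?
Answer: 25/9 ≈ 2.7778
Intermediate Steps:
Z(r) = 1 + 2*r/3 (Z(r) = 1 + (2*r)*(⅓) = 1 + 2*r/3)
q(V, M) = 9 + √(2 + M)
d = 5/3 (d = -(1 + (⅔)*(-4)) = -(1 - 8/3) = -1*(-5/3) = 5/3 ≈ 1.6667)
U(Y) = -5/3 (U(Y) = -1*5/3 = -5/3)
U(q(x(1, -4), -5))² = (-5/3)² = 25/9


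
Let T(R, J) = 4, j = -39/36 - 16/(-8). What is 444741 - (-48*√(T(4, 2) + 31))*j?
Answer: 444741 + 44*√35 ≈ 4.4500e+5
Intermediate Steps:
j = 11/12 (j = -39*1/36 - 16*(-⅛) = -13/12 + 2 = 11/12 ≈ 0.91667)
444741 - (-48*√(T(4, 2) + 31))*j = 444741 - (-48*√(4 + 31))*11/12 = 444741 - (-48*√35)*11/12 = 444741 - (-44)*√35 = 444741 + 44*√35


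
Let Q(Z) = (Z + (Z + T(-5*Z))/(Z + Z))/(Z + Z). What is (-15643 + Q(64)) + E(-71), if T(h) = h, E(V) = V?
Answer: -1005665/64 ≈ -15714.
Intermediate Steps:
Q(Z) = (-2 + Z)/(2*Z) (Q(Z) = (Z + (Z - 5*Z)/(Z + Z))/(Z + Z) = (Z + (-4*Z)/((2*Z)))/((2*Z)) = (Z + (-4*Z)*(1/(2*Z)))*(1/(2*Z)) = (Z - 2)*(1/(2*Z)) = (-2 + Z)*(1/(2*Z)) = (-2 + Z)/(2*Z))
(-15643 + Q(64)) + E(-71) = (-15643 + (1/2)*(-2 + 64)/64) - 71 = (-15643 + (1/2)*(1/64)*62) - 71 = (-15643 + 31/64) - 71 = -1001121/64 - 71 = -1005665/64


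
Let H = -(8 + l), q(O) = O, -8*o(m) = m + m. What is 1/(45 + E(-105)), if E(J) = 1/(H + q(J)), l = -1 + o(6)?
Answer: 221/9943 ≈ 0.022227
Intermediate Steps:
o(m) = -m/4 (o(m) = -(m + m)/8 = -m/4)
l = -5/2 (l = -1 - 1/4*6 = -1 - 3/2 = -5/2 ≈ -2.5000)
H = -11/2 (H = -(8 - 5/2) = -1*11/2 = -11/2 ≈ -5.5000)
E(J) = 1/(-11/2 + J)
1/(45 + E(-105)) = 1/(45 + 2/(-11 + 2*(-105))) = 1/(45 + 2/(-11 - 210)) = 1/(45 + 2/(-221)) = 1/(45 + 2*(-1/221)) = 1/(45 - 2/221) = 1/(9943/221) = 221/9943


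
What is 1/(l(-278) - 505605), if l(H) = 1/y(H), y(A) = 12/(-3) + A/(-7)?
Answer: -250/126401243 ≈ -1.9778e-6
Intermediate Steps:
y(A) = -4 - A/7 (y(A) = 12*(-⅓) + A*(-⅐) = -4 - A/7)
l(H) = 1/(-4 - H/7)
1/(l(-278) - 505605) = 1/(-7/(28 - 278) - 505605) = 1/(-7/(-250) - 505605) = 1/(-7*(-1/250) - 505605) = 1/(7/250 - 505605) = 1/(-126401243/250) = -250/126401243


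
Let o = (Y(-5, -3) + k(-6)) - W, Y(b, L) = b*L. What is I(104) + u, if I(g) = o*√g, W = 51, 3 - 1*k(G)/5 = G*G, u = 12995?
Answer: 12995 - 402*√26 ≈ 10945.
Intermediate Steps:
k(G) = 15 - 5*G² (k(G) = 15 - 5*G*G = 15 - 5*G²)
Y(b, L) = L*b
o = -201 (o = (-3*(-5) + (15 - 5*(-6)²)) - 1*51 = (15 + (15 - 5*36)) - 51 = (15 + (15 - 180)) - 51 = (15 - 165) - 51 = -150 - 51 = -201)
I(g) = -201*√g
I(104) + u = -402*√26 + 12995 = 12995 - 402*√26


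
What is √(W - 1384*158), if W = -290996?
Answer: 2*I*√127417 ≈ 713.91*I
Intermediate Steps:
√(W - 1384*158) = √(-290996 - 1384*158) = √(-290996 - 218672) = √(-509668) = 2*I*√127417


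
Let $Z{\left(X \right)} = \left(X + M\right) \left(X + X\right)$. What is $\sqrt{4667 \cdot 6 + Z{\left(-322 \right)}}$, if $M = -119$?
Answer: $\sqrt{312006} \approx 558.58$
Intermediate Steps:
$Z{\left(X \right)} = 2 X \left(-119 + X\right)$ ($Z{\left(X \right)} = \left(X - 119\right) \left(X + X\right) = \left(-119 + X\right) 2 X = 2 X \left(-119 + X\right)$)
$\sqrt{4667 \cdot 6 + Z{\left(-322 \right)}} = \sqrt{4667 \cdot 6 + 2 \left(-322\right) \left(-119 - 322\right)} = \sqrt{28002 + 2 \left(-322\right) \left(-441\right)} = \sqrt{28002 + 284004} = \sqrt{312006}$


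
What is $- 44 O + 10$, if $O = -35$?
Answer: $1550$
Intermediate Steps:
$- 44 O + 10 = \left(-44\right) \left(-35\right) + 10 = 1540 + 10 = 1550$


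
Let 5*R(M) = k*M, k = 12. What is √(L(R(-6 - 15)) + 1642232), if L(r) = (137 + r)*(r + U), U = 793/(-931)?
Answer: √724273273221/665 ≈ 1279.8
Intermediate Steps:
U = -793/931 (U = 793*(-1/931) = -793/931 ≈ -0.85177)
R(M) = 12*M/5 (R(M) = (12*M)/5 = 12*M/5)
L(r) = (137 + r)*(-793/931 + r) (L(r) = (137 + r)*(r - 793/931) = (137 + r)*(-793/931 + r))
√(L(R(-6 - 15)) + 1642232) = √((-108641/931 + (12*(-6 - 15)/5)² + 126754*(12*(-6 - 15)/5)/931) + 1642232) = √((-108641/931 + ((12/5)*(-21))² + 126754*((12/5)*(-21))/931) + 1642232) = √((-108641/931 + (-252/5)² + (126754/931)*(-252/5)) + 1642232) = √((-108641/931 + 63504/25 - 4563144/665) + 1642232) = √(-103303841/23275 + 1642232) = √(38119645959/23275) = √724273273221/665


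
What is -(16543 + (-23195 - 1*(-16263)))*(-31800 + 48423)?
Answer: -159763653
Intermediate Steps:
-(16543 + (-23195 - 1*(-16263)))*(-31800 + 48423) = -(16543 + (-23195 + 16263))*16623 = -(16543 - 6932)*16623 = -9611*16623 = -1*159763653 = -159763653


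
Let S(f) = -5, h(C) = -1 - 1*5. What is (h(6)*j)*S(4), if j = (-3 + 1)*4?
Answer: -240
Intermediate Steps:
h(C) = -6 (h(C) = -1 - 5 = -6)
j = -8 (j = -2*4 = -8)
(h(6)*j)*S(4) = -6*(-8)*(-5) = 48*(-5) = -240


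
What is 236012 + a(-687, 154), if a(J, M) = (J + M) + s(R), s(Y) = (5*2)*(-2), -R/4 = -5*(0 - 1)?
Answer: 235459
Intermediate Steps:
R = -20 (R = -(-20)*(0 - 1) = -(-20)*(-1) = -4*5 = -20)
s(Y) = -20 (s(Y) = 10*(-2) = -20)
a(J, M) = -20 + J + M (a(J, M) = (J + M) - 20 = -20 + J + M)
236012 + a(-687, 154) = 236012 + (-20 - 687 + 154) = 236012 - 553 = 235459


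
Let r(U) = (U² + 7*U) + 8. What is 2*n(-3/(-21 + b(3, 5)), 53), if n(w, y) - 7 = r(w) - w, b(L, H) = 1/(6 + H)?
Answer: 840129/26450 ≈ 31.763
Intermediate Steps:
r(U) = 8 + U² + 7*U
n(w, y) = 15 + w² + 6*w (n(w, y) = 7 + ((8 + w² + 7*w) - w) = 7 + (8 + w² + 6*w) = 15 + w² + 6*w)
2*n(-3/(-21 + b(3, 5)), 53) = 2*(15 + (-3/(-21 + 1/(6 + 5)))² + 6*(-3/(-21 + 1/(6 + 5)))) = 2*(15 + (-3/(-21 + 1/11))² + 6*(-3/(-21 + 1/11))) = 2*(15 + (-3/(-230/11))² + 6*(-3/(-230/11))) = 2*(15 + (-11/230*(-3))² + 6*(-11/230*(-3))) = 2*(15 + (33/230)² + 6*(33/230)) = 2*(15 + 1089/52900 + 99/115) = 2*(840129/52900) = 840129/26450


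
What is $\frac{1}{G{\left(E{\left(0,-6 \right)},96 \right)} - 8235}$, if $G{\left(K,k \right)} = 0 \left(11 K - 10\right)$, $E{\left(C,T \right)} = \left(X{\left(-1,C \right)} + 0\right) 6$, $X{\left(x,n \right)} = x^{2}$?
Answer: $- \frac{1}{8235} \approx -0.00012143$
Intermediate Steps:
$E{\left(C,T \right)} = 6$ ($E{\left(C,T \right)} = \left(\left(-1\right)^{2} + 0\right) 6 = \left(1 + 0\right) 6 = 1 \cdot 6 = 6$)
$G{\left(K,k \right)} = 0$ ($G{\left(K,k \right)} = 0 \left(-10 + 11 K\right) = 0$)
$\frac{1}{G{\left(E{\left(0,-6 \right)},96 \right)} - 8235} = \frac{1}{0 - 8235} = \frac{1}{-8235} = - \frac{1}{8235}$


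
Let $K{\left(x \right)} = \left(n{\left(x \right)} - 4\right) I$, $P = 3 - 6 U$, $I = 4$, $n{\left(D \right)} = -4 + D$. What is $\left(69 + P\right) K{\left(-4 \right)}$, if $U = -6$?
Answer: $-5184$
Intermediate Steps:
$P = 39$ ($P = 3 - -36 = 3 + 36 = 39$)
$K{\left(x \right)} = -32 + 4 x$ ($K{\left(x \right)} = \left(\left(-4 + x\right) - 4\right) 4 = \left(-8 + x\right) 4 = -32 + 4 x$)
$\left(69 + P\right) K{\left(-4 \right)} = \left(69 + 39\right) \left(-32 + 4 \left(-4\right)\right) = 108 \left(-32 - 16\right) = 108 \left(-48\right) = -5184$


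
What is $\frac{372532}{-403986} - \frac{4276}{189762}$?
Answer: $- \frac{2011662820}{2129477537} \approx -0.94467$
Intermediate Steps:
$\frac{372532}{-403986} - \frac{4276}{189762} = 372532 \left(- \frac{1}{403986}\right) - \frac{2138}{94881} = - \frac{186266}{201993} - \frac{2138}{94881} = - \frac{2011662820}{2129477537}$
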